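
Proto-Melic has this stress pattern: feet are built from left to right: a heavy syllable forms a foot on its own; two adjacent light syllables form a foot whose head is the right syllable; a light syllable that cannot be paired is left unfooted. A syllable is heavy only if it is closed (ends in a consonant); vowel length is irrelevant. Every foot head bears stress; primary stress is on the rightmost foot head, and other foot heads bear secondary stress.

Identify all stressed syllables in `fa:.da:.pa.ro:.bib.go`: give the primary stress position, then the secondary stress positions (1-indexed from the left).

Weights: 1 fa: L, 2 da: L, 3 pa L, 4 ro: L, 5 bib H, 6 go L.
Parse left to right (heavy = foot alone; LL = one foot; stranded L unfooted): (fa:.ˈda:) (pa.ˈro:) (ˈbib) go.
Foot heads: 2, 4, 5.
Primary stress on the rightmost head = syllable 5.
Secondary stress on 2, 4: fa:.ˌda:.pa.ˌro:.ˈbib.go.

primary 5, secondary 2, 4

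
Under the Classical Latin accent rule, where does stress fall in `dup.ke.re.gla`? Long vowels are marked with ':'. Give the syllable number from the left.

Classical Latin: stress the penult if heavy (long vowel or closed), else the antepenult.
Weights: 2 ke L, 3 re L, 4 gla L.
The penult (syllable 3, re) is light, so stress falls on the antepenult (syllable 2, ke).
Stress on syllable 2: dup.ˈke.re.gla.

2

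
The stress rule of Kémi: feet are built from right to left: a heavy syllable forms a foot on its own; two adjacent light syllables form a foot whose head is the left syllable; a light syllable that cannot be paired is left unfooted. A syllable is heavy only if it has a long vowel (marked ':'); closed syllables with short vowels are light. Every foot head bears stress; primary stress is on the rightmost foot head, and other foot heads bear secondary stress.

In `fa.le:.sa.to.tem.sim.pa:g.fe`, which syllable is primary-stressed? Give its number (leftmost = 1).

7

Weights: 1 fa L, 2 le: H, 3 sa L, 4 to L, 5 tem L, 6 sim L, 7 pa:g H, 8 fe L.
Parse right to left (heavy = foot alone; LL = one foot; stranded L unfooted): fa (ˈle:) (ˈsa.to) (ˈtem.sim) (ˈpa:g) fe.
Foot heads: 2, 3, 5, 7.
Primary stress on the rightmost head = syllable 7.
Primary stress: syllable 7 → fa.le:.sa.to.tem.sim.ˈpa:g.fe.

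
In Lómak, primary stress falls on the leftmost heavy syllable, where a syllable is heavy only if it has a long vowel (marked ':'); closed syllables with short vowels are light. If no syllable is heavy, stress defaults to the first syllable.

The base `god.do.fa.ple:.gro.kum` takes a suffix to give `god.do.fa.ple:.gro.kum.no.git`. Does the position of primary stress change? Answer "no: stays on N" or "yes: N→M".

no: stays on 4

Base `god.do.fa.ple:.gro.kum` (6 syllables):
  Weights: 1 god L, 2 do L, 3 fa L, 4 ple: H, 5 gro L, 6 kum L.
  Heavy syllables in the domain: 4. The leftmost is syllable 4 (ple:).
  → primary stress on syllable 4.
Suffixed `god.do.fa.ple:.gro.kum.no.git` (8 syllables):
  Weights: 1 god L, 2 do L, 3 fa L, 4 ple: H, 5 gro L, 6 kum L, 7 no L, 8 git L.
  Heavy syllables in the domain: 4. The leftmost is syllable 4 (ple:).
  → primary stress on syllable 4.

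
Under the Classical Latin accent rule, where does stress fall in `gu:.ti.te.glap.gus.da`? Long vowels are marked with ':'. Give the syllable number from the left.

Classical Latin: stress the penult if heavy (long vowel or closed), else the antepenult.
Weights: 4 glap H, 5 gus H, 6 da L.
The penult (syllable 5, gus) is heavy, so it takes stress.
Stress on syllable 5: gu:.ti.te.glap.ˈgus.da.

5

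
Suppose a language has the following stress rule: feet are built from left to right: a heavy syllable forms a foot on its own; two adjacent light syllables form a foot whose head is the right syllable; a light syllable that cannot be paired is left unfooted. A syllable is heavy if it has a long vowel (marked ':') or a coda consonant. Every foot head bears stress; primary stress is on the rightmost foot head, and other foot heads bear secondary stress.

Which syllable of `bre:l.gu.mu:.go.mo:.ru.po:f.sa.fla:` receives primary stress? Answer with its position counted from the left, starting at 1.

9

Weights: 1 bre:l H, 2 gu L, 3 mu: H, 4 go L, 5 mo: H, 6 ru L, 7 po:f H, 8 sa L, 9 fla: H.
Parse left to right (heavy = foot alone; LL = one foot; stranded L unfooted): (ˈbre:l) gu (ˈmu:) go (ˈmo:) ru (ˈpo:f) sa (ˈfla:).
Foot heads: 1, 3, 5, 7, 9.
Primary stress on the rightmost head = syllable 9.
Primary stress: syllable 9 → bre:l.gu.mu:.go.mo:.ru.po:f.sa.ˈfla:.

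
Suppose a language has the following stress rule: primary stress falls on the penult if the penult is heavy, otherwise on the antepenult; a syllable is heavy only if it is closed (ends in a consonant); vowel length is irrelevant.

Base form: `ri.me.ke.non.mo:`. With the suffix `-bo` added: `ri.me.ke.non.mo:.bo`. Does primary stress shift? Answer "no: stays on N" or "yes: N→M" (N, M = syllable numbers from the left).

no: stays on 4

Base `ri.me.ke.non.mo:` (5 syllables):
  Weights: 3 ke L, 4 non H, 5 mo: L.
  The penult (syllable 4, non) is heavy, so it takes stress.
  → primary stress on syllable 4.
Suffixed `ri.me.ke.non.mo:.bo` (6 syllables):
  Weights: 4 non H, 5 mo: L, 6 bo L.
  The penult (syllable 5, mo:) is light, so stress falls on the antepenult (syllable 4, non).
  → primary stress on syllable 4.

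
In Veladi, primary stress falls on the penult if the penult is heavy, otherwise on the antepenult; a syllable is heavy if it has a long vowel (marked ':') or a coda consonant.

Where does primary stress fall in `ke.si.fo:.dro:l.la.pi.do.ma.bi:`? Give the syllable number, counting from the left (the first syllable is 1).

Weights: 7 do L, 8 ma L, 9 bi: H.
The penult (syllable 8, ma) is light, so stress falls on the antepenult (syllable 7, do).
Primary stress: syllable 7 → ke.si.fo:.dro:l.la.pi.ˈdo.ma.bi:.

7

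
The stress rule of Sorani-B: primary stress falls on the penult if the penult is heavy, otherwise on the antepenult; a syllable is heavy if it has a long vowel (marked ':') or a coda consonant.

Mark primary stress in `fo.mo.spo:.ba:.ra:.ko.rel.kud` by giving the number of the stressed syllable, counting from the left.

7

Weights: 6 ko L, 7 rel H, 8 kud H.
The penult (syllable 7, rel) is heavy, so it takes stress.
Primary stress: syllable 7 → fo.mo.spo:.ba:.ra:.ko.ˈrel.kud.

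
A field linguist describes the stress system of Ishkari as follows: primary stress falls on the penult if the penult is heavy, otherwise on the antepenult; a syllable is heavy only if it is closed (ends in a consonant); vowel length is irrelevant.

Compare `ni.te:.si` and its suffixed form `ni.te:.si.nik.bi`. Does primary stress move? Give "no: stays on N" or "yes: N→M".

yes: 1→4

Base `ni.te:.si` (3 syllables):
  Weights: 1 ni L, 2 te: L, 3 si L.
  The penult (syllable 2, te:) is light, so stress falls on the antepenult (syllable 1, ni).
  → primary stress on syllable 1.
Suffixed `ni.te:.si.nik.bi` (5 syllables):
  Weights: 3 si L, 4 nik H, 5 bi L.
  The penult (syllable 4, nik) is heavy, so it takes stress.
  → primary stress on syllable 4.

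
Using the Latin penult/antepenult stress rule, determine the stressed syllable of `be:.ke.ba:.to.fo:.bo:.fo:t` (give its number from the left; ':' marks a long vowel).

Classical Latin: stress the penult if heavy (long vowel or closed), else the antepenult.
Weights: 5 fo: H, 6 bo: H, 7 fo:t H.
The penult (syllable 6, bo:) is heavy, so it takes stress.
Stress on syllable 6: be:.ke.ba:.to.fo:.ˈbo:.fo:t.

6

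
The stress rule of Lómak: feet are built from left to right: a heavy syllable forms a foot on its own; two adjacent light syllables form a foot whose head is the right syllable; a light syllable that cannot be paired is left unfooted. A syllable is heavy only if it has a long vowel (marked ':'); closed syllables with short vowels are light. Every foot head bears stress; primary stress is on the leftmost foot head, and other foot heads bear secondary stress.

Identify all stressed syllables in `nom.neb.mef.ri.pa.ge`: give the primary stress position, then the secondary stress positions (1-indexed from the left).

Weights: 1 nom L, 2 neb L, 3 mef L, 4 ri L, 5 pa L, 6 ge L.
Parse left to right (heavy = foot alone; LL = one foot; stranded L unfooted): (nom.ˈneb) (mef.ˈri) (pa.ˈge).
Foot heads: 2, 4, 6.
Primary stress on the leftmost head = syllable 2.
Secondary stress on 4, 6: nom.ˈneb.mef.ˌri.pa.ˌge.

primary 2, secondary 4, 6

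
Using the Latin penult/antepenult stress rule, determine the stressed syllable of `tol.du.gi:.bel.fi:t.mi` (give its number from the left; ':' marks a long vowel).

5

Classical Latin: stress the penult if heavy (long vowel or closed), else the antepenult.
Weights: 4 bel H, 5 fi:t H, 6 mi L.
The penult (syllable 5, fi:t) is heavy, so it takes stress.
Stress on syllable 5: tol.du.gi:.bel.ˈfi:t.mi.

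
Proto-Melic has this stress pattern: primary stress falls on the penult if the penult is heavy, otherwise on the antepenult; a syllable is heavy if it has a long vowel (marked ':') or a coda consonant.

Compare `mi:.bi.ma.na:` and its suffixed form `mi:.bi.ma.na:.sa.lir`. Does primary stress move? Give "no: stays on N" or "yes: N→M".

Base `mi:.bi.ma.na:` (4 syllables):
  Weights: 2 bi L, 3 ma L, 4 na: H.
  The penult (syllable 3, ma) is light, so stress falls on the antepenult (syllable 2, bi).
  → primary stress on syllable 2.
Suffixed `mi:.bi.ma.na:.sa.lir` (6 syllables):
  Weights: 4 na: H, 5 sa L, 6 lir H.
  The penult (syllable 5, sa) is light, so stress falls on the antepenult (syllable 4, na:).
  → primary stress on syllable 4.

yes: 2→4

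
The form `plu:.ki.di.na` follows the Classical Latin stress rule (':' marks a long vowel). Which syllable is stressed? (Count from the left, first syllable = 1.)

Classical Latin: stress the penult if heavy (long vowel or closed), else the antepenult.
Weights: 2 ki L, 3 di L, 4 na L.
The penult (syllable 3, di) is light, so stress falls on the antepenult (syllable 2, ki).
Stress on syllable 2: plu:.ˈki.di.na.

2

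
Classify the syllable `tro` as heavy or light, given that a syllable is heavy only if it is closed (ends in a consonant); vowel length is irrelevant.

`tro`: short vowel, open (no coda). Open (no coda) → light.

light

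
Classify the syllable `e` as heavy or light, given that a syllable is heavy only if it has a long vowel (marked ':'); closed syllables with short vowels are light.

`e`: short vowel, open (no coda). Short vowel → light.

light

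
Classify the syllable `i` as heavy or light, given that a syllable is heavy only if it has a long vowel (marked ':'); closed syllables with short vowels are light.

light

`i`: short vowel, open (no coda). Short vowel → light.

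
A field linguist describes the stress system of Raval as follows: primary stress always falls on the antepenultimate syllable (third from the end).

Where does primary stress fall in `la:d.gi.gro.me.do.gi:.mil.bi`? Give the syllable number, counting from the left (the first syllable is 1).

The word has 8 syllables; the antepenultimate syllable (third from the end) is syllable 6 (gi:).
Primary stress: syllable 6 → la:d.gi.gro.me.do.ˈgi:.mil.bi.

6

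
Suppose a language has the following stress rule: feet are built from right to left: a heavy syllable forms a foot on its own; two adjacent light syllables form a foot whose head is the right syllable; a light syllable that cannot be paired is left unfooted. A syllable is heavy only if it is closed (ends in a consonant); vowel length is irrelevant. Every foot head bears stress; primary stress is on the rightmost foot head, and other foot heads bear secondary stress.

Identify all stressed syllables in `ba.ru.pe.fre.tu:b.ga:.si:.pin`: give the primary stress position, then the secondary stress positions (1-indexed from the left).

primary 8, secondary 2, 4, 5, 7

Weights: 1 ba L, 2 ru L, 3 pe L, 4 fre L, 5 tu:b H, 6 ga: L, 7 si: L, 8 pin H.
Parse right to left (heavy = foot alone; LL = one foot; stranded L unfooted): (ba.ˈru) (pe.ˈfre) (ˈtu:b) (ga:.ˈsi:) (ˈpin).
Foot heads: 2, 4, 5, 7, 8.
Primary stress on the rightmost head = syllable 8.
Secondary stress on 2, 4, 5, 7: ba.ˌru.pe.ˌfre.ˌtu:b.ga:.ˌsi:.ˈpin.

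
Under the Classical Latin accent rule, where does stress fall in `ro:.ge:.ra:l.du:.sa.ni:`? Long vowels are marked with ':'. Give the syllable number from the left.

Classical Latin: stress the penult if heavy (long vowel or closed), else the antepenult.
Weights: 4 du: H, 5 sa L, 6 ni: H.
The penult (syllable 5, sa) is light, so stress falls on the antepenult (syllable 4, du:).
Stress on syllable 4: ro:.ge:.ra:l.ˈdu:.sa.ni:.

4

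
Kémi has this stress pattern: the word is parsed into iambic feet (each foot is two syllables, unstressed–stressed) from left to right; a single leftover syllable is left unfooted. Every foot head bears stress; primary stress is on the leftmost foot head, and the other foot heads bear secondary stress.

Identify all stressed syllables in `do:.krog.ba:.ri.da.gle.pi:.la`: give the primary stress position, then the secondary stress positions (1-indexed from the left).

primary 2, secondary 4, 6, 8

Parse left to right into iambic (σˈσ) feet: (do:.ˈkrog) (ba:.ˈri) (da.ˈgle) (pi:.ˈla).
Foot heads (stressed positions): 2, 4, 6, 8.
End Rule Leftmost: primary stress on the leftmost head = syllable 2.
Secondary stress on 4, 6, 8: do:.ˈkrog.ba:.ˌri.da.ˌgle.pi:.ˌla.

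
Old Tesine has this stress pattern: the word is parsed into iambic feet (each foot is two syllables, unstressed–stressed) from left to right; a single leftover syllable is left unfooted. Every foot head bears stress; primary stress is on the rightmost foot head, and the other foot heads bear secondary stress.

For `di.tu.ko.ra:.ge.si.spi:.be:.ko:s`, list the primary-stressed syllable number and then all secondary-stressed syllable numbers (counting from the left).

Parse left to right into iambic (σˈσ) feet: (di.ˈtu) (ko.ˈra:) (ge.ˈsi) (spi:.ˈbe:) ko:s. Syllable 9 is left unfooted.
Foot heads (stressed positions): 2, 4, 6, 8.
End Rule Rightmost: primary stress on the rightmost head = syllable 8.
Secondary stress on 2, 4, 6: di.ˌtu.ko.ˌra:.ge.ˌsi.spi:.ˈbe:.ko:s.

primary 8, secondary 2, 4, 6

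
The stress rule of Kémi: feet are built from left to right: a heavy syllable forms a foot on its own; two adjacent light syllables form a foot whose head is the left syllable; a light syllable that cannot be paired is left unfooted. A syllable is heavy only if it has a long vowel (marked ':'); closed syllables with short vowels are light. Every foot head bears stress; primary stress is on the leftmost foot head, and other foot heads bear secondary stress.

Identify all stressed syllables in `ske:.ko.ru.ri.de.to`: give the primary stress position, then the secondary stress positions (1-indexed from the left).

Weights: 1 ske: H, 2 ko L, 3 ru L, 4 ri L, 5 de L, 6 to L.
Parse left to right (heavy = foot alone; LL = one foot; stranded L unfooted): (ˈske:) (ˈko.ru) (ˈri.de) to.
Foot heads: 1, 2, 4.
Primary stress on the leftmost head = syllable 1.
Secondary stress on 2, 4: ˈske:.ˌko.ru.ˌri.de.to.

primary 1, secondary 2, 4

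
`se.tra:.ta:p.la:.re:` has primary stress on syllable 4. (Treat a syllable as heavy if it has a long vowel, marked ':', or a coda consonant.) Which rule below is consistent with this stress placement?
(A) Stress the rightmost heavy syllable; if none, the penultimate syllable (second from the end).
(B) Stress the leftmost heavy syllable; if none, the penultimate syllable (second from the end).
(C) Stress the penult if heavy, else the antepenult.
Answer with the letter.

C

Rule A → syllable 5 (observed: 4).
Rule B → syllable 2 (observed: 4).
Rule C → syllable 4 ✓.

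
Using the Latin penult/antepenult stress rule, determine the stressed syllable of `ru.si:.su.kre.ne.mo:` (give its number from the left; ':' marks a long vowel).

Classical Latin: stress the penult if heavy (long vowel or closed), else the antepenult.
Weights: 4 kre L, 5 ne L, 6 mo: H.
The penult (syllable 5, ne) is light, so stress falls on the antepenult (syllable 4, kre).
Stress on syllable 4: ru.si:.su.ˈkre.ne.mo:.

4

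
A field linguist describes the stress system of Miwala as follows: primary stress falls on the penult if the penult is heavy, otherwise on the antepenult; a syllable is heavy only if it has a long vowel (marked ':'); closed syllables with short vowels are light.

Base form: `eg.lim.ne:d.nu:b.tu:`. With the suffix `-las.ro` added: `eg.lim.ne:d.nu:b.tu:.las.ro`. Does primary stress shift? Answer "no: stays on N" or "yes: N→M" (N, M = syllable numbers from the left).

Base `eg.lim.ne:d.nu:b.tu:` (5 syllables):
  Weights: 3 ne:d H, 4 nu:b H, 5 tu: H.
  The penult (syllable 4, nu:b) is heavy, so it takes stress.
  → primary stress on syllable 4.
Suffixed `eg.lim.ne:d.nu:b.tu:.las.ro` (7 syllables):
  Weights: 5 tu: H, 6 las L, 7 ro L.
  The penult (syllable 6, las) is light, so stress falls on the antepenult (syllable 5, tu:).
  → primary stress on syllable 5.

yes: 4→5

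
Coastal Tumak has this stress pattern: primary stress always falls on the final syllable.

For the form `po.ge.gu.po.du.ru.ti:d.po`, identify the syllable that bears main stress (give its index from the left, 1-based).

The word has 8 syllables; the final syllable is syllable 8 (po).
Primary stress: syllable 8 → po.ge.gu.po.du.ru.ti:d.ˈpo.

8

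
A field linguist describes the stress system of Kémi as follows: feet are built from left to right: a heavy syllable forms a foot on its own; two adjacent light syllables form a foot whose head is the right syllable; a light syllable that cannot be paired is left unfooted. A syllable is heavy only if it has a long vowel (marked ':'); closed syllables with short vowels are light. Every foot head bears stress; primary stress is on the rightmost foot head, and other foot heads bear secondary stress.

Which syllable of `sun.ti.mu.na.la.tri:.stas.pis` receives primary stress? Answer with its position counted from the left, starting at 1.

Weights: 1 sun L, 2 ti L, 3 mu L, 4 na L, 5 la L, 6 tri: H, 7 stas L, 8 pis L.
Parse left to right (heavy = foot alone; LL = one foot; stranded L unfooted): (sun.ˈti) (mu.ˈna) la (ˈtri:) (stas.ˈpis).
Foot heads: 2, 4, 6, 8.
Primary stress on the rightmost head = syllable 8.
Primary stress: syllable 8 → sun.ti.mu.na.la.tri:.stas.ˈpis.

8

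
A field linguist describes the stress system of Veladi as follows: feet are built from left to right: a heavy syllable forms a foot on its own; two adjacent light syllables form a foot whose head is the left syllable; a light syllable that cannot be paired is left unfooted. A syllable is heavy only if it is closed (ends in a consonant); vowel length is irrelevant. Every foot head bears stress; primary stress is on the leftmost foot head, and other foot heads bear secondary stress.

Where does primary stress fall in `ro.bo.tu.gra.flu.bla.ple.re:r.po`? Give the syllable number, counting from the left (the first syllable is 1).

Weights: 1 ro L, 2 bo L, 3 tu L, 4 gra L, 5 flu L, 6 bla L, 7 ple L, 8 re:r H, 9 po L.
Parse left to right (heavy = foot alone; LL = one foot; stranded L unfooted): (ˈro.bo) (ˈtu.gra) (ˈflu.bla) ple (ˈre:r) po.
Foot heads: 1, 3, 5, 8.
Primary stress on the leftmost head = syllable 1.
Primary stress: syllable 1 → ˈro.bo.tu.gra.flu.bla.ple.re:r.po.

1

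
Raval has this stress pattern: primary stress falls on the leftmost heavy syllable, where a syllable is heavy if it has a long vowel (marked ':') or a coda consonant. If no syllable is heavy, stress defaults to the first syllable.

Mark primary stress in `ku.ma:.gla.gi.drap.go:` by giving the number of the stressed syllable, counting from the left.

2

Weights: 1 ku L, 2 ma: H, 3 gla L, 4 gi L, 5 drap H, 6 go: H.
Heavy syllables in the domain: 2, 5, 6. The leftmost is syllable 2 (ma:).
Primary stress: syllable 2 → ku.ˈma:.gla.gi.drap.go:.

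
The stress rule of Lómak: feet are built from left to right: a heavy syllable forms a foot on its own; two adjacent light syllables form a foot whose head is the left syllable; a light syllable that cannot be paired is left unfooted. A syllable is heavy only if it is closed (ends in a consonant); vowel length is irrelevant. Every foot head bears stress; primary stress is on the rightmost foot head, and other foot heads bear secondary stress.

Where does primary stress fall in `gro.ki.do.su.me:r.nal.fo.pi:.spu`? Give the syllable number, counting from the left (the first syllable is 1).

Weights: 1 gro L, 2 ki L, 3 do L, 4 su L, 5 me:r H, 6 nal H, 7 fo L, 8 pi: L, 9 spu L.
Parse left to right (heavy = foot alone; LL = one foot; stranded L unfooted): (ˈgro.ki) (ˈdo.su) (ˈme:r) (ˈnal) (ˈfo.pi:) spu.
Foot heads: 1, 3, 5, 6, 7.
Primary stress on the rightmost head = syllable 7.
Primary stress: syllable 7 → gro.ki.do.su.me:r.nal.ˈfo.pi:.spu.

7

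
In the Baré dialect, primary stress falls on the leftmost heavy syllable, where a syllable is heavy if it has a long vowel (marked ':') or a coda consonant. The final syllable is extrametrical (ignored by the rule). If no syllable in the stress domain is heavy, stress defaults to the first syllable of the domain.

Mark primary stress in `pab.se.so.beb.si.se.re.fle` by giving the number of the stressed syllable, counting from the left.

1

The final syllable (8, fle) is extrametrical; the stress domain is syllables 1–7.
Weights: 1 pab H, 2 se L, 3 so L, 4 beb H, 5 si L, 6 se L, 7 re L.
Heavy syllables in the domain: 1, 4. The leftmost is syllable 1 (pab).
Primary stress: syllable 1 → ˈpab.se.so.beb.si.se.re.fle.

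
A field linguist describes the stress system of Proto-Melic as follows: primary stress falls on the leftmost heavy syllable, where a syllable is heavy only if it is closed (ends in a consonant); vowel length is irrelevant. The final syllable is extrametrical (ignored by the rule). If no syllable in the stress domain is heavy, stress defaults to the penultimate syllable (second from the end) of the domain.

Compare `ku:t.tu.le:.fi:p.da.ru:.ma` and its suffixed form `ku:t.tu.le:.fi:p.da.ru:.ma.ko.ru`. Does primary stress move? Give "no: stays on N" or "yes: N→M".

no: stays on 1

Base `ku:t.tu.le:.fi:p.da.ru:.ma` (7 syllables):
  The final syllable (7, ma) is extrametrical; the stress domain is syllables 1–6.
  Weights: 1 ku:t H, 2 tu L, 3 le: L, 4 fi:p H, 5 da L, 6 ru: L.
  Heavy syllables in the domain: 1, 4. The leftmost is syllable 1 (ku:t).
  → primary stress on syllable 1.
Suffixed `ku:t.tu.le:.fi:p.da.ru:.ma.ko.ru` (9 syllables):
  The final syllable (9, ru) is extrametrical; the stress domain is syllables 1–8.
  Weights: 1 ku:t H, 2 tu L, 3 le: L, 4 fi:p H, 5 da L, 6 ru: L, 7 ma L, 8 ko L.
  Heavy syllables in the domain: 1, 4. The leftmost is syllable 1 (ku:t).
  → primary stress on syllable 1.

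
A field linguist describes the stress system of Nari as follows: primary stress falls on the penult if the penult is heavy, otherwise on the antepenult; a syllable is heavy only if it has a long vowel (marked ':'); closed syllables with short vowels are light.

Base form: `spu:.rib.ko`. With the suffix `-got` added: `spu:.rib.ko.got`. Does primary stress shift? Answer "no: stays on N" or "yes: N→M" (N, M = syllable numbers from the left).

yes: 1→2

Base `spu:.rib.ko` (3 syllables):
  Weights: 1 spu: H, 2 rib L, 3 ko L.
  The penult (syllable 2, rib) is light, so stress falls on the antepenult (syllable 1, spu:).
  → primary stress on syllable 1.
Suffixed `spu:.rib.ko.got` (4 syllables):
  Weights: 2 rib L, 3 ko L, 4 got L.
  The penult (syllable 3, ko) is light, so stress falls on the antepenult (syllable 2, rib).
  → primary stress on syllable 2.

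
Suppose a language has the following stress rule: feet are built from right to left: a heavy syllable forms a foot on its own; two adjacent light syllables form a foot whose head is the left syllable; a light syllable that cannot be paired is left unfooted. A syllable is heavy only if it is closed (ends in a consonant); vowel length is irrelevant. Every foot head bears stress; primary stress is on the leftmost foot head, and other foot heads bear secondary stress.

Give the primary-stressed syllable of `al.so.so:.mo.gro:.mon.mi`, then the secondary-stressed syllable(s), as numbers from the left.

Weights: 1 al H, 2 so L, 3 so: L, 4 mo L, 5 gro: L, 6 mon H, 7 mi L.
Parse right to left (heavy = foot alone; LL = one foot; stranded L unfooted): (ˈal) (ˈso.so:) (ˈmo.gro:) (ˈmon) mi.
Foot heads: 1, 2, 4, 6.
Primary stress on the leftmost head = syllable 1.
Secondary stress on 2, 4, 6: ˈal.ˌso.so:.ˌmo.gro:.ˌmon.mi.

primary 1, secondary 2, 4, 6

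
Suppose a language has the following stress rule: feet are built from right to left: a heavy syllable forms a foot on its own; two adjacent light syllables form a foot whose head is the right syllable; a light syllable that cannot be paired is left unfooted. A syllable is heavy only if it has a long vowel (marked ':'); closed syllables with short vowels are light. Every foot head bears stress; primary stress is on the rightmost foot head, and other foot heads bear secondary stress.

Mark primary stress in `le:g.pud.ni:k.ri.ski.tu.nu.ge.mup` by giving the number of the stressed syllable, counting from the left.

Weights: 1 le:g H, 2 pud L, 3 ni:k H, 4 ri L, 5 ski L, 6 tu L, 7 nu L, 8 ge L, 9 mup L.
Parse right to left (heavy = foot alone; LL = one foot; stranded L unfooted): (ˈle:g) pud (ˈni:k) (ri.ˈski) (tu.ˈnu) (ge.ˈmup).
Foot heads: 1, 3, 5, 7, 9.
Primary stress on the rightmost head = syllable 9.
Primary stress: syllable 9 → le:g.pud.ni:k.ri.ski.tu.nu.ge.ˈmup.

9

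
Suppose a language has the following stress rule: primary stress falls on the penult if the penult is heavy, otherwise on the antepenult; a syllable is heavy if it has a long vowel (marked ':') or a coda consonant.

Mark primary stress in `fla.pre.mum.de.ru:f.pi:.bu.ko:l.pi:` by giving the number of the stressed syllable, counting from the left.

8

Weights: 7 bu L, 8 ko:l H, 9 pi: H.
The penult (syllable 8, ko:l) is heavy, so it takes stress.
Primary stress: syllable 8 → fla.pre.mum.de.ru:f.pi:.bu.ˈko:l.pi:.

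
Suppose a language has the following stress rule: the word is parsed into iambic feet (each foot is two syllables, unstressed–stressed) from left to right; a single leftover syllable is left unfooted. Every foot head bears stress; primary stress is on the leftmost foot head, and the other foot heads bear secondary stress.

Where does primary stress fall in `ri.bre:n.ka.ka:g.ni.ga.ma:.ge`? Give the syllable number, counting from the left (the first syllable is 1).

2

Parse left to right into iambic (σˈσ) feet: (ri.ˈbre:n) (ka.ˈka:g) (ni.ˈga) (ma:.ˈge).
Foot heads (stressed positions): 2, 4, 6, 8.
End Rule Leftmost: primary stress on the leftmost head = syllable 2.
Primary stress: syllable 2 → ri.ˈbre:n.ka.ka:g.ni.ga.ma:.ge.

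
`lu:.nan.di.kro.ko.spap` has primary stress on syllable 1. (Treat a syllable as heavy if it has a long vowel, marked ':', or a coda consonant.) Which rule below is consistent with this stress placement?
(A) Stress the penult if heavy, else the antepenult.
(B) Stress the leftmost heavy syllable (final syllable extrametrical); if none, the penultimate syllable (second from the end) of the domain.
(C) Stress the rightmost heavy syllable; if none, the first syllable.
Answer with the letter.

B

Rule A → syllable 4 (observed: 1).
Rule B → syllable 1 ✓.
Rule C → syllable 6 (observed: 1).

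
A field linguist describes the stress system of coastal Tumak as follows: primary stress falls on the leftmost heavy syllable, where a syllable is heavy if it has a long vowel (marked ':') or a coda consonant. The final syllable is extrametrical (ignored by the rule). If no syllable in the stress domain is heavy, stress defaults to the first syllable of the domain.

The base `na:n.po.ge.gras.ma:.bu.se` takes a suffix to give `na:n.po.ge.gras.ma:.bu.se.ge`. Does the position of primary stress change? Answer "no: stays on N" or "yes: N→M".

no: stays on 1

Base `na:n.po.ge.gras.ma:.bu.se` (7 syllables):
  The final syllable (7, se) is extrametrical; the stress domain is syllables 1–6.
  Weights: 1 na:n H, 2 po L, 3 ge L, 4 gras H, 5 ma: H, 6 bu L.
  Heavy syllables in the domain: 1, 4, 5. The leftmost is syllable 1 (na:n).
  → primary stress on syllable 1.
Suffixed `na:n.po.ge.gras.ma:.bu.se.ge` (8 syllables):
  The final syllable (8, ge) is extrametrical; the stress domain is syllables 1–7.
  Weights: 1 na:n H, 2 po L, 3 ge L, 4 gras H, 5 ma: H, 6 bu L, 7 se L.
  Heavy syllables in the domain: 1, 4, 5. The leftmost is syllable 1 (na:n).
  → primary stress on syllable 1.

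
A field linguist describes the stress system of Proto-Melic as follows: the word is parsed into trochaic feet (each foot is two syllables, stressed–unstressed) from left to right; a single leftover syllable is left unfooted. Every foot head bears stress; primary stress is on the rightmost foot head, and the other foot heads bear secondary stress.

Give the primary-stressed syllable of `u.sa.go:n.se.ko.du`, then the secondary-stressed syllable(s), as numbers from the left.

Parse left to right into trochaic (ˈσσ) feet: (ˈu.sa) (ˈgo:n.se) (ˈko.du).
Foot heads (stressed positions): 1, 3, 5.
End Rule Rightmost: primary stress on the rightmost head = syllable 5.
Secondary stress on 1, 3: ˌu.sa.ˌgo:n.se.ˈko.du.

primary 5, secondary 1, 3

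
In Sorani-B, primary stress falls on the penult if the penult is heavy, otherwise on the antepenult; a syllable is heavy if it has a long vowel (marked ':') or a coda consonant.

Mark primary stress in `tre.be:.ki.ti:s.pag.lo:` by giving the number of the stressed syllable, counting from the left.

5

Weights: 4 ti:s H, 5 pag H, 6 lo: H.
The penult (syllable 5, pag) is heavy, so it takes stress.
Primary stress: syllable 5 → tre.be:.ki.ti:s.ˈpag.lo:.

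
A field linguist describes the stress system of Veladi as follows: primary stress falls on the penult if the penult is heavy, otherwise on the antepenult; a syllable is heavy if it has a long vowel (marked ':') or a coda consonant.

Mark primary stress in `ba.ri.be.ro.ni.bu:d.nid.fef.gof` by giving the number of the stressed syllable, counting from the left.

8

Weights: 7 nid H, 8 fef H, 9 gof H.
The penult (syllable 8, fef) is heavy, so it takes stress.
Primary stress: syllable 8 → ba.ri.be.ro.ni.bu:d.nid.ˈfef.gof.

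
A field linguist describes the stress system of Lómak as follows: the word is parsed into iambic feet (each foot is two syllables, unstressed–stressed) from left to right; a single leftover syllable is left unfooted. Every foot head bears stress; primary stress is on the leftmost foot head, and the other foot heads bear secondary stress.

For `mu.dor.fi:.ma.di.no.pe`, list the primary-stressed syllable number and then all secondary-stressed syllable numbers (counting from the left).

Parse left to right into iambic (σˈσ) feet: (mu.ˈdor) (fi:.ˈma) (di.ˈno) pe. Syllable 7 is left unfooted.
Foot heads (stressed positions): 2, 4, 6.
End Rule Leftmost: primary stress on the leftmost head = syllable 2.
Secondary stress on 4, 6: mu.ˈdor.fi:.ˌma.di.ˌno.pe.

primary 2, secondary 4, 6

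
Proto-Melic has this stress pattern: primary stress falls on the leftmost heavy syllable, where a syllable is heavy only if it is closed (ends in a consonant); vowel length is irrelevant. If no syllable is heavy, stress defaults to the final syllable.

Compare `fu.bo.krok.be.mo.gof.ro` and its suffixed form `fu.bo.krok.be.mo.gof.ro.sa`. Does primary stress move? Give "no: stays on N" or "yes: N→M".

no: stays on 3

Base `fu.bo.krok.be.mo.gof.ro` (7 syllables):
  Weights: 1 fu L, 2 bo L, 3 krok H, 4 be L, 5 mo L, 6 gof H, 7 ro L.
  Heavy syllables in the domain: 3, 6. The leftmost is syllable 3 (krok).
  → primary stress on syllable 3.
Suffixed `fu.bo.krok.be.mo.gof.ro.sa` (8 syllables):
  Weights: 1 fu L, 2 bo L, 3 krok H, 4 be L, 5 mo L, 6 gof H, 7 ro L, 8 sa L.
  Heavy syllables in the domain: 3, 6. The leftmost is syllable 3 (krok).
  → primary stress on syllable 3.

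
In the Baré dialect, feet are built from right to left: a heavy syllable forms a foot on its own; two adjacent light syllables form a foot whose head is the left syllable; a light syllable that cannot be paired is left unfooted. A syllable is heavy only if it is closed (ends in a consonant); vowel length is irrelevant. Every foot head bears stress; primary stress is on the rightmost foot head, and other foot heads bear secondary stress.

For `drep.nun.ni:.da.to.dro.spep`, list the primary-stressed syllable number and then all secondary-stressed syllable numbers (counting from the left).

Weights: 1 drep H, 2 nun H, 3 ni: L, 4 da L, 5 to L, 6 dro L, 7 spep H.
Parse right to left (heavy = foot alone; LL = one foot; stranded L unfooted): (ˈdrep) (ˈnun) (ˈni:.da) (ˈto.dro) (ˈspep).
Foot heads: 1, 2, 3, 5, 7.
Primary stress on the rightmost head = syllable 7.
Secondary stress on 1, 2, 3, 5: ˌdrep.ˌnun.ˌni:.da.ˌto.dro.ˈspep.

primary 7, secondary 1, 2, 3, 5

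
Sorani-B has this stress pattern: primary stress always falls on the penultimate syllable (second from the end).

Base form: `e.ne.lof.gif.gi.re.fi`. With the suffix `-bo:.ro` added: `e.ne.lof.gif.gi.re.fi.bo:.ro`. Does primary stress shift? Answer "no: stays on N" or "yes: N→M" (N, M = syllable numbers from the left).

yes: 6→8

Base `e.ne.lof.gif.gi.re.fi` (7 syllables):
  The word has 7 syllables; the penultimate syllable (second from the end) is syllable 6 (re).
  → primary stress on syllable 6.
Suffixed `e.ne.lof.gif.gi.re.fi.bo:.ro` (9 syllables):
  The word has 9 syllables; the penultimate syllable (second from the end) is syllable 8 (bo:).
  → primary stress on syllable 8.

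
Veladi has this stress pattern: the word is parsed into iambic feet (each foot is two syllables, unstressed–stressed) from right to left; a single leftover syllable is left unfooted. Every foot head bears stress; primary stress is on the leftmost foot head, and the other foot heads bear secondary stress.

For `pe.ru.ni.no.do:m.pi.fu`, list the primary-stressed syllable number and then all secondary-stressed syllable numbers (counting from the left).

Parse right to left into iambic (σˈσ) feet: pe (ru.ˈni) (no.ˈdo:m) (pi.ˈfu). Syllable 1 is left unfooted.
Foot heads (stressed positions): 3, 5, 7.
End Rule Leftmost: primary stress on the leftmost head = syllable 3.
Secondary stress on 5, 7: pe.ru.ˈni.no.ˌdo:m.pi.ˌfu.

primary 3, secondary 5, 7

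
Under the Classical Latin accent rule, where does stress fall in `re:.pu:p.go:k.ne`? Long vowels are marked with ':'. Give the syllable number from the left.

3

Classical Latin: stress the penult if heavy (long vowel or closed), else the antepenult.
Weights: 2 pu:p H, 3 go:k H, 4 ne L.
The penult (syllable 3, go:k) is heavy, so it takes stress.
Stress on syllable 3: re:.pu:p.ˈgo:k.ne.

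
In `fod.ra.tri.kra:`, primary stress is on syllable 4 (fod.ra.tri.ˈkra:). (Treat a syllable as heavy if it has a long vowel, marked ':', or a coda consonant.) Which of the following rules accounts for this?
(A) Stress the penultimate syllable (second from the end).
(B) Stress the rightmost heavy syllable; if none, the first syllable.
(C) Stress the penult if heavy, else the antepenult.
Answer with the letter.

B

Rule A → syllable 3 (observed: 4).
Rule B → syllable 4 ✓.
Rule C → syllable 2 (observed: 4).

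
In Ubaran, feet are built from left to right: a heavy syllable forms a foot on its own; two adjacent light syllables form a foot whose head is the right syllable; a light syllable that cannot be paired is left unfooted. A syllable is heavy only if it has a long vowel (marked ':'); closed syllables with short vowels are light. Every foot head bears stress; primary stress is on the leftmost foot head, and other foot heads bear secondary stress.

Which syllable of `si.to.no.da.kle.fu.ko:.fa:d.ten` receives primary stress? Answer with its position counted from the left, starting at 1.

Weights: 1 si L, 2 to L, 3 no L, 4 da L, 5 kle L, 6 fu L, 7 ko: H, 8 fa:d H, 9 ten L.
Parse left to right (heavy = foot alone; LL = one foot; stranded L unfooted): (si.ˈto) (no.ˈda) (kle.ˈfu) (ˈko:) (ˈfa:d) ten.
Foot heads: 2, 4, 6, 7, 8.
Primary stress on the leftmost head = syllable 2.
Primary stress: syllable 2 → si.ˈto.no.da.kle.fu.ko:.fa:d.ten.

2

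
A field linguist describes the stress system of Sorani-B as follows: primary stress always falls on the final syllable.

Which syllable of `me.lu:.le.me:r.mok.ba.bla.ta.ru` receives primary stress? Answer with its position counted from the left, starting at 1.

9

The word has 9 syllables; the final syllable is syllable 9 (ru).
Primary stress: syllable 9 → me.lu:.le.me:r.mok.ba.bla.ta.ˈru.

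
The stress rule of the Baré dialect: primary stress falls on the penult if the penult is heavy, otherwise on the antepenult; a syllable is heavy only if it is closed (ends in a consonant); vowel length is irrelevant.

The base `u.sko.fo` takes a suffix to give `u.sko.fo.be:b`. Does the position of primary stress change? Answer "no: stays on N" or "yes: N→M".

yes: 1→2

Base `u.sko.fo` (3 syllables):
  Weights: 1 u L, 2 sko L, 3 fo L.
  The penult (syllable 2, sko) is light, so stress falls on the antepenult (syllable 1, u).
  → primary stress on syllable 1.
Suffixed `u.sko.fo.be:b` (4 syllables):
  Weights: 2 sko L, 3 fo L, 4 be:b H.
  The penult (syllable 3, fo) is light, so stress falls on the antepenult (syllable 2, sko).
  → primary stress on syllable 2.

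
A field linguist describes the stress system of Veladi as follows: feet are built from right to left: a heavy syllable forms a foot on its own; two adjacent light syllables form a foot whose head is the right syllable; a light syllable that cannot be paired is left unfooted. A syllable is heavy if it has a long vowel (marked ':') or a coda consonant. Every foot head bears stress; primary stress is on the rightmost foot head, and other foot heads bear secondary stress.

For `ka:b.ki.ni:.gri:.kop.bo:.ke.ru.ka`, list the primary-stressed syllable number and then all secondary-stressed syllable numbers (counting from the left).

primary 9, secondary 1, 3, 4, 5, 6

Weights: 1 ka:b H, 2 ki L, 3 ni: H, 4 gri: H, 5 kop H, 6 bo: H, 7 ke L, 8 ru L, 9 ka L.
Parse right to left (heavy = foot alone; LL = one foot; stranded L unfooted): (ˈka:b) ki (ˈni:) (ˈgri:) (ˈkop) (ˈbo:) ke (ru.ˈka).
Foot heads: 1, 3, 4, 5, 6, 9.
Primary stress on the rightmost head = syllable 9.
Secondary stress on 1, 3, 4, 5, 6: ˌka:b.ki.ˌni:.ˌgri:.ˌkop.ˌbo:.ke.ru.ˈka.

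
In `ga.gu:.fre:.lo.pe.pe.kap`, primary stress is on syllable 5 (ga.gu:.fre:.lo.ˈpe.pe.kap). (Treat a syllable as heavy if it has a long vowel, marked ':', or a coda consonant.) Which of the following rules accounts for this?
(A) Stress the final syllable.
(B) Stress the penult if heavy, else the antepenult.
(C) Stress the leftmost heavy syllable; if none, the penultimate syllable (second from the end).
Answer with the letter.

Rule A → syllable 7 (observed: 5).
Rule B → syllable 5 ✓.
Rule C → syllable 2 (observed: 5).

B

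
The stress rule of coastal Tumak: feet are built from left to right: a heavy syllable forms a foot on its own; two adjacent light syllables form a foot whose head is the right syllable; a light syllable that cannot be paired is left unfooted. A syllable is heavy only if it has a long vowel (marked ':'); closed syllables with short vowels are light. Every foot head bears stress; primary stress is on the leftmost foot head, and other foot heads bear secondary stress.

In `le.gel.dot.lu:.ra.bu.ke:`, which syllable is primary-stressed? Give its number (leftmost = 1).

Weights: 1 le L, 2 gel L, 3 dot L, 4 lu: H, 5 ra L, 6 bu L, 7 ke: H.
Parse left to right (heavy = foot alone; LL = one foot; stranded L unfooted): (le.ˈgel) dot (ˈlu:) (ra.ˈbu) (ˈke:).
Foot heads: 2, 4, 6, 7.
Primary stress on the leftmost head = syllable 2.
Primary stress: syllable 2 → le.ˈgel.dot.lu:.ra.bu.ke:.

2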